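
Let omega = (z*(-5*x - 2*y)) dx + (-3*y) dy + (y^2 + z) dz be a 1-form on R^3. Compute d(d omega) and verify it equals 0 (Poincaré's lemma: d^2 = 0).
d(d omega) = 0

Step 1: d omega = sum_{i<j} (∂f_j/∂x_i - ∂f_i/∂x_j) dx_i ∧ dx_j:
  coeff of dx ∧ dy: 2*z
  coeff of dx ∧ dz: 5*x + 2*y
  coeff of dy ∧ dz: 2*y
Step 2: Apply d again to each 2-form coefficient. The only possible 3-form in R^3 is dx ∧ dy ∧ dz, with coefficient
  ∂(coeff of dy∧dz)/∂x - ∂(coeff of dx∧dz)/∂y + ∂(coeff of dx∧dy)/∂z
  = ∂/∂x (2*y) - ∂/∂y (5*x + 2*y) + ∂/∂z (2*z).
Each of these terms simplifies to sums of mixed partials that cancel in pairs. The result is 0 (by equality of mixed partials for smooth functions — Schwarz / Clairaut).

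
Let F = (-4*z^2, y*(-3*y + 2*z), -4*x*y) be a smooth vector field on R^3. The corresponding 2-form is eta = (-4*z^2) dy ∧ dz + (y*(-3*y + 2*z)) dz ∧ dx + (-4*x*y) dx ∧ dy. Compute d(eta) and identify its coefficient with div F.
d(eta) = (-6*y + 2*z) dx ∧ dy ∧ dz; div F = -6*y + 2*z

For a 2-form in R^3 of the form above, applying d gives a 3-form with coefficient ∂P/∂x + ∂Q/∂y + ∂R/∂z:
  ∂P/∂x = 0
  ∂Q/∂y = -6*y + 2*z
  ∂R/∂z = 0
Sum = -6*y + 2*z, which is exactly div F.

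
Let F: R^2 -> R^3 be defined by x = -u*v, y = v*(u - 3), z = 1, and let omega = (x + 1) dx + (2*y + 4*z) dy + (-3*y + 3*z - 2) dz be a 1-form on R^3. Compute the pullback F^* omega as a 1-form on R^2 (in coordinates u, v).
F^* omega = (3*v*(u*v - 2*v + 1)) du + (3*u^2*v - 12*u*v + 3*u + 18*v - 12) dv

Using F^*(f dg) = (f ∘ F) d(g ∘ F), substitute each coordinate x_i by F_i(u, v) in f_i, and replace dx_i by d F_i = (∂F_i/∂u) du + (∂F_i/∂v) dv.
  For the x component: f_1(F) = -u*v + 1; d F_1 = (-v) du + (-u) dv
  For the y component: f_2(F) = 2*u*v - 6*v + 4; d F_2 = (v) du + (u - 3) dv
  For the z component: f_3(F) = -3*u*v + 9*v + 1; d F_3 = (0) du + (0) dv
Combining and collecting du, dv coefficients:
  coeff of du: 3*v*(u*v - 2*v + 1)
  coeff of dv: 3*u^2*v - 12*u*v + 3*u + 18*v - 12
F^* omega = (3*v*(u*v - 2*v + 1)) du + (3*u^2*v - 12*u*v + 3*u + 18*v - 12) dv.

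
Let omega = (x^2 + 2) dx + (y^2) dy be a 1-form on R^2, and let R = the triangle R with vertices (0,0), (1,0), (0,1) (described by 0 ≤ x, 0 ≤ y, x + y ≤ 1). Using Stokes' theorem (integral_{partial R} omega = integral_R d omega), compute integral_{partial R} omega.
integral_(partial R) omega = 0

Stokes: integral_partial_R omega = integral_R d omega with d omega = (∂Q/∂x - ∂P/∂y) dx ∧ dy.
  ∂Q/∂x = 0
  ∂P/∂y = 0
  integrand = ∂Q/∂x - ∂P/∂y = 0.
Integrating over R: integral_0^1 integral_0^{1-x} (0) dy dx = 0.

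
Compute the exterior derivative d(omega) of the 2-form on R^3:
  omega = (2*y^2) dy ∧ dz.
d(omega) = 0

For a 2-form omega = sum_{i<j} g_{ij} dx_i ∧ dx_j, the exterior derivative is
  d(omega) = sum_{i<j} d(g_{ij}) ∧ dx_i ∧ dx_j = sum_{i<j, k} (∂g_{ij}/∂x_k) dx_k ∧ dx_i ∧ dx_j.
Expand each term, using dx_k ∧ dx_i ∧ dx_j = sgn(permutation) dx_{(a)} ∧ dx_{(b)} ∧ dx_{(c)} with (a < b < c) sorted:

Collecting like 3-forms: d(omega) = 0.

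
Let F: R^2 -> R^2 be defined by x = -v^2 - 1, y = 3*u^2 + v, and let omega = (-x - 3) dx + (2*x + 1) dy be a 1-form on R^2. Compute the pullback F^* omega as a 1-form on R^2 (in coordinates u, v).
F^* omega = (6*u*(-2*v^2 - 1)) du + (-2*v^3 - 2*v^2 + 4*v - 1) dv

Using F^*(f dg) = (f ∘ F) d(g ∘ F), substitute each coordinate x_i by F_i(u, v) in f_i, and replace dx_i by d F_i = (∂F_i/∂u) du + (∂F_i/∂v) dv.
  For the x component: f_1(F) = v^2 - 2; d F_1 = (0) du + (-2*v) dv
  For the y component: f_2(F) = -2*v^2 - 1; d F_2 = (6*u) du + (1) dv
Combining and collecting du, dv coefficients:
  coeff of du: 6*u*(-2*v^2 - 1)
  coeff of dv: -2*v^3 - 2*v^2 + 4*v - 1
F^* omega = (6*u*(-2*v^2 - 1)) du + (-2*v^3 - 2*v^2 + 4*v - 1) dv.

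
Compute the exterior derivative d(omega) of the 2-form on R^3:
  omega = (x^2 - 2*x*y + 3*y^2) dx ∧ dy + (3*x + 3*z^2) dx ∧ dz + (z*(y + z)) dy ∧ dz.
d(omega) = 0

For a 2-form omega = sum_{i<j} g_{ij} dx_i ∧ dx_j, the exterior derivative is
  d(omega) = sum_{i<j} d(g_{ij}) ∧ dx_i ∧ dx_j = sum_{i<j, k} (∂g_{ij}/∂x_k) dx_k ∧ dx_i ∧ dx_j.
Expand each term, using dx_k ∧ dx_i ∧ dx_j = sgn(permutation) dx_{(a)} ∧ dx_{(b)} ∧ dx_{(c)} with (a < b < c) sorted:

Collecting like 3-forms: d(omega) = 0.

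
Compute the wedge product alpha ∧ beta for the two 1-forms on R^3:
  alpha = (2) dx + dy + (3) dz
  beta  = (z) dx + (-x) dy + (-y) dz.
alpha ∧ beta = (-2*x - z) dx ∧ dy + (-2*y - 3*z) dx ∧ dz + (3*x - y) dy ∧ dz

Distribute the wedge, using dx_i ∧ dx_j = -dx_j ∧ dx_i and dx_i ∧ dx_i = 0. For each pair (i, j) with i < j, the coefficient of dx_i ∧ dx_j in alpha ∧ beta is (alpha_i * beta_j - alpha_j * beta_i). Collecting: alpha ∧ beta = (-2*x - z) dx ∧ dy + (-2*y - 3*z) dx ∧ dz + (3*x - y) dy ∧ dz.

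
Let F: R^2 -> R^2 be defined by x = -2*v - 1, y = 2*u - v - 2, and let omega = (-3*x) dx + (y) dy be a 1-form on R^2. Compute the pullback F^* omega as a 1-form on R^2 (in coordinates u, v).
F^* omega = (4*u - 2*v - 4) du + (-2*u - 11*v - 4) dv

Using F^*(f dg) = (f ∘ F) d(g ∘ F), substitute each coordinate x_i by F_i(u, v) in f_i, and replace dx_i by d F_i = (∂F_i/∂u) du + (∂F_i/∂v) dv.
  For the x component: f_1(F) = 6*v + 3; d F_1 = (0) du + (-2) dv
  For the y component: f_2(F) = 2*u - v - 2; d F_2 = (2) du + (-1) dv
Combining and collecting du, dv coefficients:
  coeff of du: 4*u - 2*v - 4
  coeff of dv: -2*u - 11*v - 4
F^* omega = (4*u - 2*v - 4) du + (-2*u - 11*v - 4) dv.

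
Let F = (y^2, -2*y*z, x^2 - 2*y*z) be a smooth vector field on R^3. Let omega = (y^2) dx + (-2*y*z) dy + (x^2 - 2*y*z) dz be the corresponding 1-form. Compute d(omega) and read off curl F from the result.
d(omega) = (2*y - 2*z) dy ∧ dz + (-2*x) dz ∧ dx + (-2*y) dx ∧ dy; curl F = (2*y - 2*z, -2*x, -2*y)

d omega = sum_{i<j} (∂f_j/∂x_i - ∂f_i/∂x_j) dx_i ∧ dx_j. Under the identification (dy ∧ dz, dz ∧ dx, dx ∧ dy) ↔ (e_x, e_y, e_z), the coefficients are exactly the components of curl F. Compute:
  ∂R/∂y - ∂Q/∂z = (-2*z) - (-2*y) = 2*y - 2*z
  ∂P/∂z - ∂R/∂x = (0) - (2*x) = -2*x
  ∂Q/∂x - ∂P/∂y = (0) - (2*y) = -2*y.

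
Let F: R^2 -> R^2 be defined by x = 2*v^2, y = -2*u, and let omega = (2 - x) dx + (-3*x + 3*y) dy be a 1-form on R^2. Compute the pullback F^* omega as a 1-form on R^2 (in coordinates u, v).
F^* omega = (12*u + 12*v^2) du + (8*v*(1 - v^2)) dv

Using F^*(f dg) = (f ∘ F) d(g ∘ F), substitute each coordinate x_i by F_i(u, v) in f_i, and replace dx_i by d F_i = (∂F_i/∂u) du + (∂F_i/∂v) dv.
  For the x component: f_1(F) = 2 - 2*v^2; d F_1 = (0) du + (4*v) dv
  For the y component: f_2(F) = -6*u - 6*v^2; d F_2 = (-2) du + (0) dv
Combining and collecting du, dv coefficients:
  coeff of du: 12*u + 12*v^2
  coeff of dv: 8*v*(1 - v^2)
F^* omega = (12*u + 12*v^2) du + (8*v*(1 - v^2)) dv.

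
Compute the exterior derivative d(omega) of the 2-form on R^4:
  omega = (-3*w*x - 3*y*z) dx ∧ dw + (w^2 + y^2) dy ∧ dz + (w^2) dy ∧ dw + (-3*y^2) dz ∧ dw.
d(omega) = (3*z) dx ∧ dy ∧ dw + (3*y) dx ∧ dz ∧ dw + (2*w - 6*y) dy ∧ dz ∧ dw

For a 2-form omega = sum_{i<j} g_{ij} dx_i ∧ dx_j, the exterior derivative is
  d(omega) = sum_{i<j} d(g_{ij}) ∧ dx_i ∧ dx_j = sum_{i<j, k} (∂g_{ij}/∂x_k) dx_k ∧ dx_i ∧ dx_j.
Expand each term, using dx_k ∧ dx_i ∧ dx_j = sgn(permutation) dx_{(a)} ∧ dx_{(b)} ∧ dx_{(c)} with (a < b < c) sorted:
  d(-3*w*x - 3*y*z) includes (∂/∂y)(-3*w*x - 3*y*z) dy = (-3*z) dy, which multiplied by dx ∧ dw gives (3*z) dx ∧ dy ∧ dw
  d(-3*w*x - 3*y*z) includes (∂/∂z)(-3*w*x - 3*y*z) dz = (-3*y) dz, which multiplied by dx ∧ dw gives (3*y) dx ∧ dz ∧ dw
  d(w^2 + y^2) includes (∂/∂w)(w^2 + y^2) dw = (2*w) dw, which multiplied by dy ∧ dz gives (2*w) dy ∧ dz ∧ dw
  d(-3*y^2) includes (∂/∂y)(-3*y^2) dy = (-6*y) dy, which multiplied by dz ∧ dw gives (-6*y) dy ∧ dz ∧ dw
Collecting like 3-forms: d(omega) = (3*z) dx ∧ dy ∧ dw + (3*y) dx ∧ dz ∧ dw + (2*w - 6*y) dy ∧ dz ∧ dw.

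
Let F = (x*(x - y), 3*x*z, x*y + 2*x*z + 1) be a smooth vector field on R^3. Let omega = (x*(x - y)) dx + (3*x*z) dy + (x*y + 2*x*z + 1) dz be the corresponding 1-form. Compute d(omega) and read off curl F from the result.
d(omega) = (-2*x) dy ∧ dz + (-y - 2*z) dz ∧ dx + (x + 3*z) dx ∧ dy; curl F = (-2*x, -y - 2*z, x + 3*z)

d omega = sum_{i<j} (∂f_j/∂x_i - ∂f_i/∂x_j) dx_i ∧ dx_j. Under the identification (dy ∧ dz, dz ∧ dx, dx ∧ dy) ↔ (e_x, e_y, e_z), the coefficients are exactly the components of curl F. Compute:
  ∂R/∂y - ∂Q/∂z = (x) - (3*x) = -2*x
  ∂P/∂z - ∂R/∂x = (0) - (y + 2*z) = -y - 2*z
  ∂Q/∂x - ∂P/∂y = (3*z) - (-x) = x + 3*z.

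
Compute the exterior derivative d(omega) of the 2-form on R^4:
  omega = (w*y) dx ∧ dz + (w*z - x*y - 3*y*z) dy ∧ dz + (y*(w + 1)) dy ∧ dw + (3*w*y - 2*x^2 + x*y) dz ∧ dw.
d(omega) = (-w - y) dx ∧ dy ∧ dz + (-4*x + 2*y) dx ∧ dz ∧ dw + (3*w + x + z) dy ∧ dz ∧ dw

For a 2-form omega = sum_{i<j} g_{ij} dx_i ∧ dx_j, the exterior derivative is
  d(omega) = sum_{i<j} d(g_{ij}) ∧ dx_i ∧ dx_j = sum_{i<j, k} (∂g_{ij}/∂x_k) dx_k ∧ dx_i ∧ dx_j.
Expand each term, using dx_k ∧ dx_i ∧ dx_j = sgn(permutation) dx_{(a)} ∧ dx_{(b)} ∧ dx_{(c)} with (a < b < c) sorted:
  d(w*y) includes (∂/∂y)(w*y) dy = (w) dy, which multiplied by dx ∧ dz gives (-w) dx ∧ dy ∧ dz
  d(w*y) includes (∂/∂w)(w*y) dw = (y) dw, which multiplied by dx ∧ dz gives (y) dx ∧ dz ∧ dw
  d(w*z - x*y - 3*y*z) includes (∂/∂x)(w*z - x*y - 3*y*z) dx = (-y) dx, which multiplied by dy ∧ dz gives (-y) dx ∧ dy ∧ dz
  d(w*z - x*y - 3*y*z) includes (∂/∂w)(w*z - x*y - 3*y*z) dw = (z) dw, which multiplied by dy ∧ dz gives (z) dy ∧ dz ∧ dw
  d(3*w*y - 2*x^2 + x*y) includes (∂/∂x)(3*w*y - 2*x^2 + x*y) dx = (-4*x + y) dx, which multiplied by dz ∧ dw gives (-4*x + y) dx ∧ dz ∧ dw
  d(3*w*y - 2*x^2 + x*y) includes (∂/∂y)(3*w*y - 2*x^2 + x*y) dy = (3*w + x) dy, which multiplied by dz ∧ dw gives (3*w + x) dy ∧ dz ∧ dw
Collecting like 3-forms: d(omega) = (-w - y) dx ∧ dy ∧ dz + (-4*x + 2*y) dx ∧ dz ∧ dw + (3*w + x + z) dy ∧ dz ∧ dw.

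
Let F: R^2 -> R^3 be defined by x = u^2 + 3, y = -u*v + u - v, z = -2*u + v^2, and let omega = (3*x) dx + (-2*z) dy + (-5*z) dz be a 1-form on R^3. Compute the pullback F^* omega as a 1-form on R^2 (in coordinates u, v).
F^* omega = (6*u^3 - 4*u*v + 2*u + 2*v^3 + 8*v^2) du + (-4*u^2 + 2*u*v^2 + 20*u*v - 4*u - 10*v^3 + 2*v^2) dv

Using F^*(f dg) = (f ∘ F) d(g ∘ F), substitute each coordinate x_i by F_i(u, v) in f_i, and replace dx_i by d F_i = (∂F_i/∂u) du + (∂F_i/∂v) dv.
  For the x component: f_1(F) = 3*u^2 + 9; d F_1 = (2*u) du + (0) dv
  For the y component: f_2(F) = 4*u - 2*v^2; d F_2 = (1 - v) du + (-u - 1) dv
  For the z component: f_3(F) = 10*u - 5*v^2; d F_3 = (-2) du + (2*v) dv
Combining and collecting du, dv coefficients:
  coeff of du: 6*u^3 - 4*u*v + 2*u + 2*v^3 + 8*v^2
  coeff of dv: -4*u^2 + 2*u*v^2 + 20*u*v - 4*u - 10*v^3 + 2*v^2
F^* omega = (6*u^3 - 4*u*v + 2*u + 2*v^3 + 8*v^2) du + (-4*u^2 + 2*u*v^2 + 20*u*v - 4*u - 10*v^3 + 2*v^2) dv.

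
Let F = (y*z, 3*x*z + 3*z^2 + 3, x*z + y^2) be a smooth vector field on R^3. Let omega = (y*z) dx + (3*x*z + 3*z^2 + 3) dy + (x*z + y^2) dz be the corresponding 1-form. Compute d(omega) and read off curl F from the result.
d(omega) = (-3*x + 2*y - 6*z) dy ∧ dz + (y - z) dz ∧ dx + (2*z) dx ∧ dy; curl F = (-3*x + 2*y - 6*z, y - z, 2*z)

d omega = sum_{i<j} (∂f_j/∂x_i - ∂f_i/∂x_j) dx_i ∧ dx_j. Under the identification (dy ∧ dz, dz ∧ dx, dx ∧ dy) ↔ (e_x, e_y, e_z), the coefficients are exactly the components of curl F. Compute:
  ∂R/∂y - ∂Q/∂z = (2*y) - (3*x + 6*z) = -3*x + 2*y - 6*z
  ∂P/∂z - ∂R/∂x = (y) - (z) = y - z
  ∂Q/∂x - ∂P/∂y = (3*z) - (z) = 2*z.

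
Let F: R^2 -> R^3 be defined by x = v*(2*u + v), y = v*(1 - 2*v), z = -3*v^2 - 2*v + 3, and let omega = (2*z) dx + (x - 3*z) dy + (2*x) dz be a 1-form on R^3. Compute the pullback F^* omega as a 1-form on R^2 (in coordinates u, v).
F^* omega = (4*v*(-3*v^2 - 2*v + 3)) du + (-44*u*v^2 - 14*u*v + 12*u - 64*v^3 - 26*v^2 + 54*v - 9) dv

Using F^*(f dg) = (f ∘ F) d(g ∘ F), substitute each coordinate x_i by F_i(u, v) in f_i, and replace dx_i by d F_i = (∂F_i/∂u) du + (∂F_i/∂v) dv.
  For the x component: f_1(F) = -6*v^2 - 4*v + 6; d F_1 = (2*v) du + (2*u + 2*v) dv
  For the y component: f_2(F) = 2*u*v + 10*v^2 + 6*v - 9; d F_2 = (0) du + (1 - 4*v) dv
  For the z component: f_3(F) = 2*v*(2*u + v); d F_3 = (0) du + (-6*v - 2) dv
Combining and collecting du, dv coefficients:
  coeff of du: 4*v*(-3*v^2 - 2*v + 3)
  coeff of dv: -44*u*v^2 - 14*u*v + 12*u - 64*v^3 - 26*v^2 + 54*v - 9
F^* omega = (4*v*(-3*v^2 - 2*v + 3)) du + (-44*u*v^2 - 14*u*v + 12*u - 64*v^3 - 26*v^2 + 54*v - 9) dv.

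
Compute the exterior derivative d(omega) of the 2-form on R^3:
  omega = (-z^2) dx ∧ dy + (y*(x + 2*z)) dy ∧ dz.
d(omega) = (y - 2*z) dx ∧ dy ∧ dz

For a 2-form omega = sum_{i<j} g_{ij} dx_i ∧ dx_j, the exterior derivative is
  d(omega) = sum_{i<j} d(g_{ij}) ∧ dx_i ∧ dx_j = sum_{i<j, k} (∂g_{ij}/∂x_k) dx_k ∧ dx_i ∧ dx_j.
Expand each term, using dx_k ∧ dx_i ∧ dx_j = sgn(permutation) dx_{(a)} ∧ dx_{(b)} ∧ dx_{(c)} with (a < b < c) sorted:
  d(-z^2) includes (∂/∂z)(-z^2) dz = (-2*z) dz, which multiplied by dx ∧ dy gives (-2*z) dx ∧ dy ∧ dz
  d(y*(x + 2*z)) includes (∂/∂x)(y*(x + 2*z)) dx = (y) dx, which multiplied by dy ∧ dz gives (y) dx ∧ dy ∧ dz
Collecting like 3-forms: d(omega) = (y - 2*z) dx ∧ dy ∧ dz.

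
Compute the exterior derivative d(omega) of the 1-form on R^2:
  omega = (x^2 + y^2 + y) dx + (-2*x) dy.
d(omega) = (-2*y - 3) dx ∧ dy

For a 1-form omega = sum_i f_i dx_i, the exterior derivative is
  d(omega) = sum_{i < j} (∂f_j/∂x_i - ∂f_i/∂x_j) dx_i ∧ dx_j.
  coefficient of dx ∧ dy: ∂f_2/∂x - ∂f_1/∂y = ∂(-2*x)/∂x - ∂(x^2 + y^2 + y)/∂y = -2*y - 3
Assembling: d(omega) = (-2*y - 3) dx ∧ dy.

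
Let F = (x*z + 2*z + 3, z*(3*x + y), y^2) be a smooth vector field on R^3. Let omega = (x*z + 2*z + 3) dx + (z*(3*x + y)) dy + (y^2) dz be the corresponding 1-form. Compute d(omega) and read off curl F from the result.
d(omega) = (-3*x + y) dy ∧ dz + (x + 2) dz ∧ dx + (3*z) dx ∧ dy; curl F = (-3*x + y, x + 2, 3*z)

d omega = sum_{i<j} (∂f_j/∂x_i - ∂f_i/∂x_j) dx_i ∧ dx_j. Under the identification (dy ∧ dz, dz ∧ dx, dx ∧ dy) ↔ (e_x, e_y, e_z), the coefficients are exactly the components of curl F. Compute:
  ∂R/∂y - ∂Q/∂z = (2*y) - (3*x + y) = -3*x + y
  ∂P/∂z - ∂R/∂x = (x + 2) - (0) = x + 2
  ∂Q/∂x - ∂P/∂y = (3*z) - (0) = 3*z.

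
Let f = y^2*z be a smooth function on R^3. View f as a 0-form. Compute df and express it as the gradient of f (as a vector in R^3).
df = (0) dx + (2*y*z) dy + (y^2) dz; grad f = (0, 2*y*z, y^2)

For a 0-form f, d f = (∂f/∂x) dx + (∂f/∂y) dy + (∂f/∂z) dz. The components of the vector representation are exactly the entries of grad f in Cartesian coordinates:
  ∂f/∂x = 0
  ∂f/∂y = 2*y*z
  ∂f/∂z = y^2.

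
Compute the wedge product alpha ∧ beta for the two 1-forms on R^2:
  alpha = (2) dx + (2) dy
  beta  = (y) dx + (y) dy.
alpha ∧ beta = 0

Distribute the wedge, using dx_i ∧ dx_j = -dx_j ∧ dx_i and dx_i ∧ dx_i = 0. For each pair (i, j) with i < j, the coefficient of dx_i ∧ dx_j in alpha ∧ beta is (alpha_i * beta_j - alpha_j * beta_i). Collecting: alpha ∧ beta = 0.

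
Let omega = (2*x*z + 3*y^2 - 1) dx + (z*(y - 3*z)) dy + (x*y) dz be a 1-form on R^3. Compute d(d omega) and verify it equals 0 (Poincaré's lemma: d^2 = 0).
d(d omega) = 0

Step 1: d omega = sum_{i<j} (∂f_j/∂x_i - ∂f_i/∂x_j) dx_i ∧ dx_j:
  coeff of dx ∧ dy: -6*y
  coeff of dx ∧ dz: -2*x + y
  coeff of dy ∧ dz: x - y + 6*z
Step 2: Apply d again to each 2-form coefficient. The only possible 3-form in R^3 is dx ∧ dy ∧ dz, with coefficient
  ∂(coeff of dy∧dz)/∂x - ∂(coeff of dx∧dz)/∂y + ∂(coeff of dx∧dy)/∂z
  = ∂/∂x (x - y + 6*z) - ∂/∂y (-2*x + y) + ∂/∂z (-6*y).
Each of these terms simplifies to sums of mixed partials that cancel in pairs. The result is 0 (by equality of mixed partials for smooth functions — Schwarz / Clairaut).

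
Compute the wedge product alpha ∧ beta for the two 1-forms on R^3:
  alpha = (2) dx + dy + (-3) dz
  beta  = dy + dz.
alpha ∧ beta = (2) dx ∧ dy + (2) dx ∧ dz + (4) dy ∧ dz

Distribute the wedge, using dx_i ∧ dx_j = -dx_j ∧ dx_i and dx_i ∧ dx_i = 0. For each pair (i, j) with i < j, the coefficient of dx_i ∧ dx_j in alpha ∧ beta is (alpha_i * beta_j - alpha_j * beta_i). Collecting: alpha ∧ beta = (2) dx ∧ dy + (2) dx ∧ dz + (4) dy ∧ dz.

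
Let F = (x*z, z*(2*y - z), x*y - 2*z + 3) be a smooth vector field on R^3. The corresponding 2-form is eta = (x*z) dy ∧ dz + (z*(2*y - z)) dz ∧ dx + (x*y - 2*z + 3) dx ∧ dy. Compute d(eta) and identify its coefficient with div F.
d(eta) = (3*z - 2) dx ∧ dy ∧ dz; div F = 3*z - 2

For a 2-form in R^3 of the form above, applying d gives a 3-form with coefficient ∂P/∂x + ∂Q/∂y + ∂R/∂z:
  ∂P/∂x = z
  ∂Q/∂y = 2*z
  ∂R/∂z = -2
Sum = 3*z - 2, which is exactly div F.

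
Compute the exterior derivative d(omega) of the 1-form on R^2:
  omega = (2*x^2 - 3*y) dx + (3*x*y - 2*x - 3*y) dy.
d(omega) = (3*y + 1) dx ∧ dy

For a 1-form omega = sum_i f_i dx_i, the exterior derivative is
  d(omega) = sum_{i < j} (∂f_j/∂x_i - ∂f_i/∂x_j) dx_i ∧ dx_j.
  coefficient of dx ∧ dy: ∂f_2/∂x - ∂f_1/∂y = ∂(3*x*y - 2*x - 3*y)/∂x - ∂(2*x^2 - 3*y)/∂y = 3*y + 1
Assembling: d(omega) = (3*y + 1) dx ∧ dy.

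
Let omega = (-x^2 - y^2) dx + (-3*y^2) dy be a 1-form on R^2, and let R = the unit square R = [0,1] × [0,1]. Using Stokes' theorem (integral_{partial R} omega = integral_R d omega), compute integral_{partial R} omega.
integral_(partial R) omega = 1

Stokes: integral_partial_R omega = integral_R d omega with d omega = (∂Q/∂x - ∂P/∂y) dx ∧ dy.
  ∂Q/∂x = 0
  ∂P/∂y = -2*y
  integrand = ∂Q/∂x - ∂P/∂y = 2*y.
Integrating over R: integral_0^1 integral_0^1 (2*y) dx dy = 1.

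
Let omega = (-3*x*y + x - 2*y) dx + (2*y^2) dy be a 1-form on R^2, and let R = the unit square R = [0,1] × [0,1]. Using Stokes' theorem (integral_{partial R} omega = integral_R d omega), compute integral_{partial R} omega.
integral_(partial R) omega = 7/2

Stokes: integral_partial_R omega = integral_R d omega with d omega = (∂Q/∂x - ∂P/∂y) dx ∧ dy.
  ∂Q/∂x = 0
  ∂P/∂y = -3*x - 2
  integrand = ∂Q/∂x - ∂P/∂y = 3*x + 2.
Integrating over R: integral_0^1 integral_0^1 (3*x + 2) dx dy = 7/2.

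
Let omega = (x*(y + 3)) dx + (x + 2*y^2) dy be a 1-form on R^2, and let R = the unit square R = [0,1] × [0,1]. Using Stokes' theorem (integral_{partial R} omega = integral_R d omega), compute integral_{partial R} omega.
integral_(partial R) omega = 1/2

Stokes: integral_partial_R omega = integral_R d omega with d omega = (∂Q/∂x - ∂P/∂y) dx ∧ dy.
  ∂Q/∂x = 1
  ∂P/∂y = x
  integrand = ∂Q/∂x - ∂P/∂y = 1 - x.
Integrating over R: integral_0^1 integral_0^1 (1 - x) dx dy = 1/2.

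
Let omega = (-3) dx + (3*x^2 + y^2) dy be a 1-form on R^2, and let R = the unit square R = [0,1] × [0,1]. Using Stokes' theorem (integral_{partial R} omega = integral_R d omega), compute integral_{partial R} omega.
integral_(partial R) omega = 3

Stokes: integral_partial_R omega = integral_R d omega with d omega = (∂Q/∂x - ∂P/∂y) dx ∧ dy.
  ∂Q/∂x = 6*x
  ∂P/∂y = 0
  integrand = ∂Q/∂x - ∂P/∂y = 6*x.
Integrating over R: integral_0^1 integral_0^1 (6*x) dx dy = 3.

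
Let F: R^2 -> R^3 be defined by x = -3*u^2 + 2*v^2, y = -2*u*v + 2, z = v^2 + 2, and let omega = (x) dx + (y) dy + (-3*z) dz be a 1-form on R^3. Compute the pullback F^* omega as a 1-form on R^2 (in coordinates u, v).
F^* omega = (18*u^3 - 8*u*v^2 - 4*v) du + (-8*u^2*v - 4*u + 2*v^3 - 12*v) dv

Using F^*(f dg) = (f ∘ F) d(g ∘ F), substitute each coordinate x_i by F_i(u, v) in f_i, and replace dx_i by d F_i = (∂F_i/∂u) du + (∂F_i/∂v) dv.
  For the x component: f_1(F) = -3*u^2 + 2*v^2; d F_1 = (-6*u) du + (4*v) dv
  For the y component: f_2(F) = -2*u*v + 2; d F_2 = (-2*v) du + (-2*u) dv
  For the z component: f_3(F) = -3*v^2 - 6; d F_3 = (0) du + (2*v) dv
Combining and collecting du, dv coefficients:
  coeff of du: 18*u^3 - 8*u*v^2 - 4*v
  coeff of dv: -8*u^2*v - 4*u + 2*v^3 - 12*v
F^* omega = (18*u^3 - 8*u*v^2 - 4*v) du + (-8*u^2*v - 4*u + 2*v^3 - 12*v) dv.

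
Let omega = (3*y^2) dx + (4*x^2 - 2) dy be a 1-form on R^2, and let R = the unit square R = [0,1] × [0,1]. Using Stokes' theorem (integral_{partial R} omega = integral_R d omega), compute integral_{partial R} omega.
integral_(partial R) omega = 1

Stokes: integral_partial_R omega = integral_R d omega with d omega = (∂Q/∂x - ∂P/∂y) dx ∧ dy.
  ∂Q/∂x = 8*x
  ∂P/∂y = 6*y
  integrand = ∂Q/∂x - ∂P/∂y = 8*x - 6*y.
Integrating over R: integral_0^1 integral_0^1 (8*x - 6*y) dx dy = 1.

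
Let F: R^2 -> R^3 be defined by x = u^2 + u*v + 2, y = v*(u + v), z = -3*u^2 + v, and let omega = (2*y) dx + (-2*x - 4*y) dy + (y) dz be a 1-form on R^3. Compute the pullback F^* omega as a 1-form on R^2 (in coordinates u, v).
F^* omega = (2*v*(-2*u^2 - 3*u*v - v^2 - 2)) du + (-2*u^3 - 8*u^2*v - 14*u*v^2 + u*v - 4*u - 8*v^3 + v^2 - 8*v) dv

Using F^*(f dg) = (f ∘ F) d(g ∘ F), substitute each coordinate x_i by F_i(u, v) in f_i, and replace dx_i by d F_i = (∂F_i/∂u) du + (∂F_i/∂v) dv.
  For the x component: f_1(F) = 2*v*(u + v); d F_1 = (2*u + v) du + (u) dv
  For the y component: f_2(F) = -2*u^2 - 6*u*v - 4*v^2 - 4; d F_2 = (v) du + (u + 2*v) dv
  For the z component: f_3(F) = v*(u + v); d F_3 = (-6*u) du + (1) dv
Combining and collecting du, dv coefficients:
  coeff of du: 2*v*(-2*u^2 - 3*u*v - v^2 - 2)
  coeff of dv: -2*u^3 - 8*u^2*v - 14*u*v^2 + u*v - 4*u - 8*v^3 + v^2 - 8*v
F^* omega = (2*v*(-2*u^2 - 3*u*v - v^2 - 2)) du + (-2*u^3 - 8*u^2*v - 14*u*v^2 + u*v - 4*u - 8*v^3 + v^2 - 8*v) dv.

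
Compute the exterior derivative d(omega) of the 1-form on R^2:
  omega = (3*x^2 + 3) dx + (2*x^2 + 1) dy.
d(omega) = (4*x) dx ∧ dy

For a 1-form omega = sum_i f_i dx_i, the exterior derivative is
  d(omega) = sum_{i < j} (∂f_j/∂x_i - ∂f_i/∂x_j) dx_i ∧ dx_j.
  coefficient of dx ∧ dy: ∂f_2/∂x - ∂f_1/∂y = ∂(2*x^2 + 1)/∂x - ∂(3*x^2 + 3)/∂y = 4*x
Assembling: d(omega) = (4*x) dx ∧ dy.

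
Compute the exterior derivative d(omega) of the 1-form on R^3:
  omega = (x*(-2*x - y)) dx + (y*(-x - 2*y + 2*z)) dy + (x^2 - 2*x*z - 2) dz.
d(omega) = (x - y) dx ∧ dy + (2*x - 2*z) dx ∧ dz + (-2*y) dy ∧ dz

For a 1-form omega = sum_i f_i dx_i, the exterior derivative is
  d(omega) = sum_{i < j} (∂f_j/∂x_i - ∂f_i/∂x_j) dx_i ∧ dx_j.
  coefficient of dx ∧ dy: ∂f_2/∂x - ∂f_1/∂y = ∂(y*(-x - 2*y + 2*z))/∂x - ∂(x*(-2*x - y))/∂y = x - y
  coefficient of dx ∧ dz: ∂f_3/∂x - ∂f_1/∂z = ∂(x^2 - 2*x*z - 2)/∂x - ∂(x*(-2*x - y))/∂z = 2*x - 2*z
  coefficient of dy ∧ dz: ∂f_3/∂y - ∂f_2/∂z = ∂(x^2 - 2*x*z - 2)/∂y - ∂(y*(-x - 2*y + 2*z))/∂z = -2*y
Assembling: d(omega) = (x - y) dx ∧ dy + (2*x - 2*z) dx ∧ dz + (-2*y) dy ∧ dz.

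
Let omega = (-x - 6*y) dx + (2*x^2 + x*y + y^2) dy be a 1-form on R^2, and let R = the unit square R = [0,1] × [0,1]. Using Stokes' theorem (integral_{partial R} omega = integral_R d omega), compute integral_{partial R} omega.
integral_(partial R) omega = 17/2

Stokes: integral_partial_R omega = integral_R d omega with d omega = (∂Q/∂x - ∂P/∂y) dx ∧ dy.
  ∂Q/∂x = 4*x + y
  ∂P/∂y = -6
  integrand = ∂Q/∂x - ∂P/∂y = 4*x + y + 6.
Integrating over R: integral_0^1 integral_0^1 (4*x + y + 6) dx dy = 17/2.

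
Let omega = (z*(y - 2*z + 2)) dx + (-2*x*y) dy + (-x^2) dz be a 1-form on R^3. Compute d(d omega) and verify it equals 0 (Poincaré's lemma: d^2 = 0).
d(d omega) = 0

Step 1: d omega = sum_{i<j} (∂f_j/∂x_i - ∂f_i/∂x_j) dx_i ∧ dx_j:
  coeff of dx ∧ dy: -2*y - z
  coeff of dx ∧ dz: -2*x - y + 4*z - 2
  coeff of dy ∧ dz: 0
Step 2: Apply d again to each 2-form coefficient. The only possible 3-form in R^3 is dx ∧ dy ∧ dz, with coefficient
  ∂(coeff of dy∧dz)/∂x - ∂(coeff of dx∧dz)/∂y + ∂(coeff of dx∧dy)/∂z
  = ∂/∂x (0) - ∂/∂y (-2*x - y + 4*z - 2) + ∂/∂z (-2*y - z).
Each of these terms simplifies to sums of mixed partials that cancel in pairs. The result is 0 (by equality of mixed partials for smooth functions — Schwarz / Clairaut).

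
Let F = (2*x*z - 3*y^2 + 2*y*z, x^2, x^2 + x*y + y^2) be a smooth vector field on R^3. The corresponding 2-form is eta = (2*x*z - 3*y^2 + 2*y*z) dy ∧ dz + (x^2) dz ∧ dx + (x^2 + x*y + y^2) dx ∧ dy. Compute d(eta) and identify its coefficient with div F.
d(eta) = (2*z) dx ∧ dy ∧ dz; div F = 2*z

For a 2-form in R^3 of the form above, applying d gives a 3-form with coefficient ∂P/∂x + ∂Q/∂y + ∂R/∂z:
  ∂P/∂x = 2*z
  ∂Q/∂y = 0
  ∂R/∂z = 0
Sum = 2*z, which is exactly div F.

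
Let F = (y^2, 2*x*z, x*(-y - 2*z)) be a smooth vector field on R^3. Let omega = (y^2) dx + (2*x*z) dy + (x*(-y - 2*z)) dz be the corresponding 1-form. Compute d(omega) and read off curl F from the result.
d(omega) = (-3*x) dy ∧ dz + (y + 2*z) dz ∧ dx + (-2*y + 2*z) dx ∧ dy; curl F = (-3*x, y + 2*z, -2*y + 2*z)

d omega = sum_{i<j} (∂f_j/∂x_i - ∂f_i/∂x_j) dx_i ∧ dx_j. Under the identification (dy ∧ dz, dz ∧ dx, dx ∧ dy) ↔ (e_x, e_y, e_z), the coefficients are exactly the components of curl F. Compute:
  ∂R/∂y - ∂Q/∂z = (-x) - (2*x) = -3*x
  ∂P/∂z - ∂R/∂x = (0) - (-y - 2*z) = y + 2*z
  ∂Q/∂x - ∂P/∂y = (2*z) - (2*y) = -2*y + 2*z.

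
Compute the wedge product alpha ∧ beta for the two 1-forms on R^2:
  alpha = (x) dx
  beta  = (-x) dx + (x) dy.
alpha ∧ beta = (x^2) dx ∧ dy

Distribute the wedge, using dx_i ∧ dx_j = -dx_j ∧ dx_i and dx_i ∧ dx_i = 0. For each pair (i, j) with i < j, the coefficient of dx_i ∧ dx_j in alpha ∧ beta is (alpha_i * beta_j - alpha_j * beta_i). Collecting: alpha ∧ beta = (x^2) dx ∧ dy.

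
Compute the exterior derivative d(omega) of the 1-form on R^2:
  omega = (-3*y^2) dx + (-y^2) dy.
d(omega) = (6*y) dx ∧ dy

For a 1-form omega = sum_i f_i dx_i, the exterior derivative is
  d(omega) = sum_{i < j} (∂f_j/∂x_i - ∂f_i/∂x_j) dx_i ∧ dx_j.
  coefficient of dx ∧ dy: ∂f_2/∂x - ∂f_1/∂y = ∂(-y^2)/∂x - ∂(-3*y^2)/∂y = 6*y
Assembling: d(omega) = (6*y) dx ∧ dy.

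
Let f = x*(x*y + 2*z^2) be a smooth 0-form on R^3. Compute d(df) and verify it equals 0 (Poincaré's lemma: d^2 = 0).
d(df) = 0

Step 1: df = sum_i (∂f/∂x_i) dx_i = (2*x*y + 2*z^2) dx + (x^2) dy + (4*x*z) dz.
Step 2: Apply d again. Using the 1-form formula, the coefficient of dx ∧ dy in d(df) is ∂^2 f/∂x ∂y - ∂^2 f/∂y ∂x = (2*x) - (2*x) = 0 (equality of mixed partials for smooth f).
Similarly for dx ∧ dz and dy ∧ dz — all coefficients vanish. So d(df) = 0.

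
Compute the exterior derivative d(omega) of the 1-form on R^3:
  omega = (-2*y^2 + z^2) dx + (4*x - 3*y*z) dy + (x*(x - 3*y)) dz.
d(omega) = (4*y + 4) dx ∧ dy + (2*x - 3*y - 2*z) dx ∧ dz + (-3*x + 3*y) dy ∧ dz

For a 1-form omega = sum_i f_i dx_i, the exterior derivative is
  d(omega) = sum_{i < j} (∂f_j/∂x_i - ∂f_i/∂x_j) dx_i ∧ dx_j.
  coefficient of dx ∧ dy: ∂f_2/∂x - ∂f_1/∂y = ∂(4*x - 3*y*z)/∂x - ∂(-2*y^2 + z^2)/∂y = 4*y + 4
  coefficient of dx ∧ dz: ∂f_3/∂x - ∂f_1/∂z = ∂(x*(x - 3*y))/∂x - ∂(-2*y^2 + z^2)/∂z = 2*x - 3*y - 2*z
  coefficient of dy ∧ dz: ∂f_3/∂y - ∂f_2/∂z = ∂(x*(x - 3*y))/∂y - ∂(4*x - 3*y*z)/∂z = -3*x + 3*y
Assembling: d(omega) = (4*y + 4) dx ∧ dy + (2*x - 3*y - 2*z) dx ∧ dz + (-3*x + 3*y) dy ∧ dz.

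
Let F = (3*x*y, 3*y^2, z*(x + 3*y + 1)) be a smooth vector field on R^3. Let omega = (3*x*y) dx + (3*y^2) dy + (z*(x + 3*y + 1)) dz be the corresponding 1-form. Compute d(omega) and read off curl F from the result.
d(omega) = (3*z) dy ∧ dz + (-z) dz ∧ dx + (-3*x) dx ∧ dy; curl F = (3*z, -z, -3*x)

d omega = sum_{i<j} (∂f_j/∂x_i - ∂f_i/∂x_j) dx_i ∧ dx_j. Under the identification (dy ∧ dz, dz ∧ dx, dx ∧ dy) ↔ (e_x, e_y, e_z), the coefficients are exactly the components of curl F. Compute:
  ∂R/∂y - ∂Q/∂z = (3*z) - (0) = 3*z
  ∂P/∂z - ∂R/∂x = (0) - (z) = -z
  ∂Q/∂x - ∂P/∂y = (0) - (3*x) = -3*x.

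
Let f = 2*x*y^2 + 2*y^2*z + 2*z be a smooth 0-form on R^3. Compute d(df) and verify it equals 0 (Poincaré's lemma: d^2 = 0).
d(df) = 0

Step 1: df = sum_i (∂f/∂x_i) dx_i = (2*y^2) dx + (4*y*(x + z)) dy + (2*y^2 + 2) dz.
Step 2: Apply d again. Using the 1-form formula, the coefficient of dx ∧ dy in d(df) is ∂^2 f/∂x ∂y - ∂^2 f/∂y ∂x = (4*y) - (4*y) = 0 (equality of mixed partials for smooth f).
Similarly for dx ∧ dz and dy ∧ dz — all coefficients vanish. So d(df) = 0.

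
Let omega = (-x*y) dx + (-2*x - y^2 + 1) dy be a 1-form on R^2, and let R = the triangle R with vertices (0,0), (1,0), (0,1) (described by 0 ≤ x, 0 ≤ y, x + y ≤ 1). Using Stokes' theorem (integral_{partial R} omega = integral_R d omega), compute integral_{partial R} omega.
integral_(partial R) omega = -5/6

Stokes: integral_partial_R omega = integral_R d omega with d omega = (∂Q/∂x - ∂P/∂y) dx ∧ dy.
  ∂Q/∂x = -2
  ∂P/∂y = -x
  integrand = ∂Q/∂x - ∂P/∂y = x - 2.
Integrating over R: integral_0^1 integral_0^{1-x} (x - 2) dy dx = -5/6.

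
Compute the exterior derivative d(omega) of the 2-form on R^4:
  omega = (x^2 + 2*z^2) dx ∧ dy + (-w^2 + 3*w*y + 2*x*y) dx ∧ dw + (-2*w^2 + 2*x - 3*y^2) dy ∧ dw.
d(omega) = (4*z) dx ∧ dy ∧ dz + (-3*w - 2*x + 2) dx ∧ dy ∧ dw

For a 2-form omega = sum_{i<j} g_{ij} dx_i ∧ dx_j, the exterior derivative is
  d(omega) = sum_{i<j} d(g_{ij}) ∧ dx_i ∧ dx_j = sum_{i<j, k} (∂g_{ij}/∂x_k) dx_k ∧ dx_i ∧ dx_j.
Expand each term, using dx_k ∧ dx_i ∧ dx_j = sgn(permutation) dx_{(a)} ∧ dx_{(b)} ∧ dx_{(c)} with (a < b < c) sorted:
  d(x^2 + 2*z^2) includes (∂/∂z)(x^2 + 2*z^2) dz = (4*z) dz, which multiplied by dx ∧ dy gives (4*z) dx ∧ dy ∧ dz
  d(-w^2 + 3*w*y + 2*x*y) includes (∂/∂y)(-w^2 + 3*w*y + 2*x*y) dy = (3*w + 2*x) dy, which multiplied by dx ∧ dw gives (-3*w - 2*x) dx ∧ dy ∧ dw
  d(-2*w^2 + 2*x - 3*y^2) includes (∂/∂x)(-2*w^2 + 2*x - 3*y^2) dx = (2) dx, which multiplied by dy ∧ dw gives (2) dx ∧ dy ∧ dw
Collecting like 3-forms: d(omega) = (4*z) dx ∧ dy ∧ dz + (-3*w - 2*x + 2) dx ∧ dy ∧ dw.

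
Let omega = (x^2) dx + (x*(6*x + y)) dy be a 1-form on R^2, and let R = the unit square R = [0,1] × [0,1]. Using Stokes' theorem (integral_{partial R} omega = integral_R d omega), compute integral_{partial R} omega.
integral_(partial R) omega = 13/2

Stokes: integral_partial_R omega = integral_R d omega with d omega = (∂Q/∂x - ∂P/∂y) dx ∧ dy.
  ∂Q/∂x = 12*x + y
  ∂P/∂y = 0
  integrand = ∂Q/∂x - ∂P/∂y = 12*x + y.
Integrating over R: integral_0^1 integral_0^1 (12*x + y) dx dy = 13/2.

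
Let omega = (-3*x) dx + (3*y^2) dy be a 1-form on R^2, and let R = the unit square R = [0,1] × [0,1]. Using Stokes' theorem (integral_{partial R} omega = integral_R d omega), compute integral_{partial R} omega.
integral_(partial R) omega = 0

Stokes: integral_partial_R omega = integral_R d omega with d omega = (∂Q/∂x - ∂P/∂y) dx ∧ dy.
  ∂Q/∂x = 0
  ∂P/∂y = 0
  integrand = ∂Q/∂x - ∂P/∂y = 0.
Integrating over R: integral_0^1 integral_0^1 (0) dx dy = 0.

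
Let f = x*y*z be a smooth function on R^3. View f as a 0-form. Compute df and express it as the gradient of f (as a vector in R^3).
df = (y*z) dx + (x*z) dy + (x*y) dz; grad f = (y*z, x*z, x*y)

For a 0-form f, d f = (∂f/∂x) dx + (∂f/∂y) dy + (∂f/∂z) dz. The components of the vector representation are exactly the entries of grad f in Cartesian coordinates:
  ∂f/∂x = y*z
  ∂f/∂y = x*z
  ∂f/∂z = x*y.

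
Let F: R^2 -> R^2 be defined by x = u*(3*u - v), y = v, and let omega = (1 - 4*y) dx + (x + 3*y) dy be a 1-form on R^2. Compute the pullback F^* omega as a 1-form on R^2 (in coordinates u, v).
F^* omega = (-24*u*v + 6*u + 4*v^2 - v) du + (3*u^2 + 3*u*v - u + 3*v) dv

Using F^*(f dg) = (f ∘ F) d(g ∘ F), substitute each coordinate x_i by F_i(u, v) in f_i, and replace dx_i by d F_i = (∂F_i/∂u) du + (∂F_i/∂v) dv.
  For the x component: f_1(F) = 1 - 4*v; d F_1 = (6*u - v) du + (-u) dv
  For the y component: f_2(F) = 3*u^2 - u*v + 3*v; d F_2 = (0) du + (1) dv
Combining and collecting du, dv coefficients:
  coeff of du: -24*u*v + 6*u + 4*v^2 - v
  coeff of dv: 3*u^2 + 3*u*v - u + 3*v
F^* omega = (-24*u*v + 6*u + 4*v^2 - v) du + (3*u^2 + 3*u*v - u + 3*v) dv.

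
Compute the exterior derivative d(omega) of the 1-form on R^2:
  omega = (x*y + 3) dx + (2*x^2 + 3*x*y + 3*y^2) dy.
d(omega) = (3*x + 3*y) dx ∧ dy

For a 1-form omega = sum_i f_i dx_i, the exterior derivative is
  d(omega) = sum_{i < j} (∂f_j/∂x_i - ∂f_i/∂x_j) dx_i ∧ dx_j.
  coefficient of dx ∧ dy: ∂f_2/∂x - ∂f_1/∂y = ∂(2*x^2 + 3*x*y + 3*y^2)/∂x - ∂(x*y + 3)/∂y = 3*x + 3*y
Assembling: d(omega) = (3*x + 3*y) dx ∧ dy.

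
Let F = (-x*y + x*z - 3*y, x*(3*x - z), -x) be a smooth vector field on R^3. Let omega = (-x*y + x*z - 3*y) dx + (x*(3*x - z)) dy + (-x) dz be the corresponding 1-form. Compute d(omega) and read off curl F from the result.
d(omega) = (x) dy ∧ dz + (x + 1) dz ∧ dx + (7*x - z + 3) dx ∧ dy; curl F = (x, x + 1, 7*x - z + 3)

d omega = sum_{i<j} (∂f_j/∂x_i - ∂f_i/∂x_j) dx_i ∧ dx_j. Under the identification (dy ∧ dz, dz ∧ dx, dx ∧ dy) ↔ (e_x, e_y, e_z), the coefficients are exactly the components of curl F. Compute:
  ∂R/∂y - ∂Q/∂z = (0) - (-x) = x
  ∂P/∂z - ∂R/∂x = (x) - (-1) = x + 1
  ∂Q/∂x - ∂P/∂y = (6*x - z) - (-x - 3) = 7*x - z + 3.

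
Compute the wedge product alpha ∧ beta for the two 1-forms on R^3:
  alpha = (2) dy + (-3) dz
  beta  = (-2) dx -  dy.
alpha ∧ beta = (4) dx ∧ dy + (-6) dx ∧ dz + (-3) dy ∧ dz

Distribute the wedge, using dx_i ∧ dx_j = -dx_j ∧ dx_i and dx_i ∧ dx_i = 0. For each pair (i, j) with i < j, the coefficient of dx_i ∧ dx_j in alpha ∧ beta is (alpha_i * beta_j - alpha_j * beta_i). Collecting: alpha ∧ beta = (4) dx ∧ dy + (-6) dx ∧ dz + (-3) dy ∧ dz.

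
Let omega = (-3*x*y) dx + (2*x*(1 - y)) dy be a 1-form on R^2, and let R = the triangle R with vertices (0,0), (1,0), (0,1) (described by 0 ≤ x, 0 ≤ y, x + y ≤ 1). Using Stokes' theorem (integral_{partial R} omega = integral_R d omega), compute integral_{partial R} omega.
integral_(partial R) omega = 7/6

Stokes: integral_partial_R omega = integral_R d omega with d omega = (∂Q/∂x - ∂P/∂y) dx ∧ dy.
  ∂Q/∂x = 2 - 2*y
  ∂P/∂y = -3*x
  integrand = ∂Q/∂x - ∂P/∂y = 3*x - 2*y + 2.
Integrating over R: integral_0^1 integral_0^{1-x} (3*x - 2*y + 2) dy dx = 7/6.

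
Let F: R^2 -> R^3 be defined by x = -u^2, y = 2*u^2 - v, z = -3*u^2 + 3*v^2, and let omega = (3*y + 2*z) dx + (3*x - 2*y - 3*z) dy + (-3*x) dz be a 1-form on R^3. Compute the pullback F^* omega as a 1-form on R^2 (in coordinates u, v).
F^* omega = (2*u*(-5*u^2 - 24*v^2 + 7*v)) du + (18*u^2*v - 2*u^2 + 9*v^2 - 2*v) dv

Using F^*(f dg) = (f ∘ F) d(g ∘ F), substitute each coordinate x_i by F_i(u, v) in f_i, and replace dx_i by d F_i = (∂F_i/∂u) du + (∂F_i/∂v) dv.
  For the x component: f_1(F) = 3*v*(2*v - 1); d F_1 = (-2*u) du + (0) dv
  For the y component: f_2(F) = 2*u^2 - 9*v^2 + 2*v; d F_2 = (4*u) du + (-1) dv
  For the z component: f_3(F) = 3*u^2; d F_3 = (-6*u) du + (6*v) dv
Combining and collecting du, dv coefficients:
  coeff of du: 2*u*(-5*u^2 - 24*v^2 + 7*v)
  coeff of dv: 18*u^2*v - 2*u^2 + 9*v^2 - 2*v
F^* omega = (2*u*(-5*u^2 - 24*v^2 + 7*v)) du + (18*u^2*v - 2*u^2 + 9*v^2 - 2*v) dv.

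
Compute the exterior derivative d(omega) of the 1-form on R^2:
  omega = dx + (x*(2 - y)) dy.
d(omega) = (2 - y) dx ∧ dy

For a 1-form omega = sum_i f_i dx_i, the exterior derivative is
  d(omega) = sum_{i < j} (∂f_j/∂x_i - ∂f_i/∂x_j) dx_i ∧ dx_j.
  coefficient of dx ∧ dy: ∂f_2/∂x - ∂f_1/∂y = ∂(x*(2 - y))/∂x - ∂(1)/∂y = 2 - y
Assembling: d(omega) = (2 - y) dx ∧ dy.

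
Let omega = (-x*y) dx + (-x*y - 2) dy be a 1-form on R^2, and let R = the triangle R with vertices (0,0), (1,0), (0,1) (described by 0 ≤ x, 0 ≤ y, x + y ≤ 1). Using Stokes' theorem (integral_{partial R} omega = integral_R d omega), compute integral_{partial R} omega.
integral_(partial R) omega = 0

Stokes: integral_partial_R omega = integral_R d omega with d omega = (∂Q/∂x - ∂P/∂y) dx ∧ dy.
  ∂Q/∂x = -y
  ∂P/∂y = -x
  integrand = ∂Q/∂x - ∂P/∂y = x - y.
Integrating over R: integral_0^1 integral_0^{1-x} (x - y) dy dx = 0.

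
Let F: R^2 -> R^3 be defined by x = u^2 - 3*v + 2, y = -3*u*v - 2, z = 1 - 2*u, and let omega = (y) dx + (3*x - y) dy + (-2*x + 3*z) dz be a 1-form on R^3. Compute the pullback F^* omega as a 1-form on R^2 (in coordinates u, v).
F^* omega = (-15*u^2*v + 4*u^2 - 9*u*v^2 + 8*u + 27*v^2 - 36*v + 2) du + (-9*u^3 - 9*u^2*v + 36*u*v - 24*u + 6) dv

Using F^*(f dg) = (f ∘ F) d(g ∘ F), substitute each coordinate x_i by F_i(u, v) in f_i, and replace dx_i by d F_i = (∂F_i/∂u) du + (∂F_i/∂v) dv.
  For the x component: f_1(F) = -3*u*v - 2; d F_1 = (2*u) du + (-3) dv
  For the y component: f_2(F) = 3*u^2 + 3*u*v - 9*v + 8; d F_2 = (-3*v) du + (-3*u) dv
  For the z component: f_3(F) = -2*u^2 - 6*u + 6*v - 1; d F_3 = (-2) du + (0) dv
Combining and collecting du, dv coefficients:
  coeff of du: -15*u^2*v + 4*u^2 - 9*u*v^2 + 8*u + 27*v^2 - 36*v + 2
  coeff of dv: -9*u^3 - 9*u^2*v + 36*u*v - 24*u + 6
F^* omega = (-15*u^2*v + 4*u^2 - 9*u*v^2 + 8*u + 27*v^2 - 36*v + 2) du + (-9*u^3 - 9*u^2*v + 36*u*v - 24*u + 6) dv.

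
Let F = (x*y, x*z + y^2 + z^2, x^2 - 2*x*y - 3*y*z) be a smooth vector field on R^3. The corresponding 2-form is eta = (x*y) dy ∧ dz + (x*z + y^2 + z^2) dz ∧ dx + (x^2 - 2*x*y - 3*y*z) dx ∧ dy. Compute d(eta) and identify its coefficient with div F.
d(eta) = (0) dx ∧ dy ∧ dz; div F = 0

For a 2-form in R^3 of the form above, applying d gives a 3-form with coefficient ∂P/∂x + ∂Q/∂y + ∂R/∂z:
  ∂P/∂x = y
  ∂Q/∂y = 2*y
  ∂R/∂z = -3*y
Sum = 0, which is exactly div F.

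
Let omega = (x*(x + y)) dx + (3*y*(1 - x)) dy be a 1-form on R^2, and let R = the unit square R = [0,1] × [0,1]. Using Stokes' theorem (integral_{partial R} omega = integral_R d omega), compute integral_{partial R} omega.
integral_(partial R) omega = -2

Stokes: integral_partial_R omega = integral_R d omega with d omega = (∂Q/∂x - ∂P/∂y) dx ∧ dy.
  ∂Q/∂x = -3*y
  ∂P/∂y = x
  integrand = ∂Q/∂x - ∂P/∂y = -x - 3*y.
Integrating over R: integral_0^1 integral_0^1 (-x - 3*y) dx dy = -2.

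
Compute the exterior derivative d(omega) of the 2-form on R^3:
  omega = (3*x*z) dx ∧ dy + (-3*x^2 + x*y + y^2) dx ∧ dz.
d(omega) = (2*x - 2*y) dx ∧ dy ∧ dz

For a 2-form omega = sum_{i<j} g_{ij} dx_i ∧ dx_j, the exterior derivative is
  d(omega) = sum_{i<j} d(g_{ij}) ∧ dx_i ∧ dx_j = sum_{i<j, k} (∂g_{ij}/∂x_k) dx_k ∧ dx_i ∧ dx_j.
Expand each term, using dx_k ∧ dx_i ∧ dx_j = sgn(permutation) dx_{(a)} ∧ dx_{(b)} ∧ dx_{(c)} with (a < b < c) sorted:
  d(3*x*z) includes (∂/∂z)(3*x*z) dz = (3*x) dz, which multiplied by dx ∧ dy gives (3*x) dx ∧ dy ∧ dz
  d(-3*x^2 + x*y + y^2) includes (∂/∂y)(-3*x^2 + x*y + y^2) dy = (x + 2*y) dy, which multiplied by dx ∧ dz gives (-x - 2*y) dx ∧ dy ∧ dz
Collecting like 3-forms: d(omega) = (2*x - 2*y) dx ∧ dy ∧ dz.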